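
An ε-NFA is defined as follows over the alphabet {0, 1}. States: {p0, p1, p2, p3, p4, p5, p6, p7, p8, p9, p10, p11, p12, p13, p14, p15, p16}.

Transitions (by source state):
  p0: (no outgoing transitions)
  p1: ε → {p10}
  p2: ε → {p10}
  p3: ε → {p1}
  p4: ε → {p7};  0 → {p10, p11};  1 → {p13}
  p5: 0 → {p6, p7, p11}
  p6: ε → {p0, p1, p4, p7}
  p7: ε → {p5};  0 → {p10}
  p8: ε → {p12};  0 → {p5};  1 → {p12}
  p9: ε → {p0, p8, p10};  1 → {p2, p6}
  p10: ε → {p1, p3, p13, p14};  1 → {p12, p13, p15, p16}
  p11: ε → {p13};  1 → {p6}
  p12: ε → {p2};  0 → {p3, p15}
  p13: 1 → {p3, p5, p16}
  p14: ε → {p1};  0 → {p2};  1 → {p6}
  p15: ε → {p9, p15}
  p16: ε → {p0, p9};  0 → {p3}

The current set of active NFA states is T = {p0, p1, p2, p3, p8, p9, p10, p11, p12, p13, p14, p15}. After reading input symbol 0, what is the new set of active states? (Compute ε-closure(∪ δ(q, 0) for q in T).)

{p0, p1, p2, p3, p5, p8, p9, p10, p12, p13, p14, p15}

p8 on 0 → {p5}.
p12 on 0 → {p3, p15}.
p14 on 0 → {p2}.
No 0-transition from p0, p1, p2, p3, p9, p10, p11, p13, p15.
Union after reading 0: {p2, p3, p5, p15}.
Now take the ε-closure:
From p2 via ε: add p10.
From p3 via ε: add p1.
From p15 via ε: add p9.
From p9 via ε: add p0, p8.
From p10 via ε: add p13, p14.
From p8 via ε: add p12.
No new states can be added; the closed set is {p0, p1, p2, p3, p5, p8, p9, p10, p12, p13, p14, p15}.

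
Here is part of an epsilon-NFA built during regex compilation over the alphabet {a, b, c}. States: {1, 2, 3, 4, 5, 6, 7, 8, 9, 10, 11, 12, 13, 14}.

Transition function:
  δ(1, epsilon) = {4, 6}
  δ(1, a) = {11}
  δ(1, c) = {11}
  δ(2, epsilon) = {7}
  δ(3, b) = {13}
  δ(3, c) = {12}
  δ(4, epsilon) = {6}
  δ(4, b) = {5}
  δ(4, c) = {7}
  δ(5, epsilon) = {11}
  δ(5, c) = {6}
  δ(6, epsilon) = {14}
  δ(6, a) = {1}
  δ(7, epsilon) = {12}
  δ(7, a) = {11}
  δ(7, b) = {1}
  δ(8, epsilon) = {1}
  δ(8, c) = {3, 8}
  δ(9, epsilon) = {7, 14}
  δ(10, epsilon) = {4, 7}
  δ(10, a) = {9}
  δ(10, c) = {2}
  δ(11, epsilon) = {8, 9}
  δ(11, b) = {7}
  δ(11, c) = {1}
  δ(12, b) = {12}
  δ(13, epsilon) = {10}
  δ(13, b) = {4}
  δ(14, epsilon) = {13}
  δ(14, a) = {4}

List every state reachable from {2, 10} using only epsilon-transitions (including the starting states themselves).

{2, 4, 6, 7, 10, 12, 13, 14}

Start with {2, 10}.
From 2 via epsilon: add 7.
From 10 via epsilon: add 4.
From 4 via epsilon: add 6.
From 7 via epsilon: add 12.
From 6 via epsilon: add 14.
From 14 via epsilon: add 13.
No new states can be added; the closed set is {2, 4, 6, 7, 10, 12, 13, 14}.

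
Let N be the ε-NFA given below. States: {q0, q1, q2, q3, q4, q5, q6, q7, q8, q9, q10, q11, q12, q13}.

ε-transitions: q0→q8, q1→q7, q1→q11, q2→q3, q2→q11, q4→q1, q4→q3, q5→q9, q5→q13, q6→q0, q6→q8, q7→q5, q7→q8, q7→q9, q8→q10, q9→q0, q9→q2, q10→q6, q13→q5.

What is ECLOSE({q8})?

{q0, q6, q8, q10}

Start with {q8}.
From q8 via ε: add q10.
From q10 via ε: add q6.
From q6 via ε: add q0.
No new states can be added; the closed set is {q0, q6, q8, q10}.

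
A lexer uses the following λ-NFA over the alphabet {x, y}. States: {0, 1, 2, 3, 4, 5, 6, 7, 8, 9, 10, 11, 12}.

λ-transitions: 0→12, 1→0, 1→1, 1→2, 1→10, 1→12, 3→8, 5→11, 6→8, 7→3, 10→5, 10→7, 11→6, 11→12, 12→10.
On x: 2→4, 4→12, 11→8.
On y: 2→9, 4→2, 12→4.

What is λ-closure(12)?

{3, 5, 6, 7, 8, 10, 11, 12}

Start with {12}.
From 12 via λ: add 10.
From 10 via λ: add 5, 7.
From 5 via λ: add 11.
From 7 via λ: add 3.
From 3 via λ: add 8.
From 11 via λ: add 6.
No new states can be added; the closed set is {3, 5, 6, 7, 8, 10, 11, 12}.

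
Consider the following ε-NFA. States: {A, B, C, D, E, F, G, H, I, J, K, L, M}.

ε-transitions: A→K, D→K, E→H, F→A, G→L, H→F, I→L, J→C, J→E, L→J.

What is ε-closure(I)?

Start with {I}.
From I via ε: add L.
From L via ε: add J.
From J via ε: add C, E.
From E via ε: add H.
From H via ε: add F.
From F via ε: add A.
From A via ε: add K.
No new states can be added; the closed set is {A, C, E, F, H, I, J, K, L}.

{A, C, E, F, H, I, J, K, L}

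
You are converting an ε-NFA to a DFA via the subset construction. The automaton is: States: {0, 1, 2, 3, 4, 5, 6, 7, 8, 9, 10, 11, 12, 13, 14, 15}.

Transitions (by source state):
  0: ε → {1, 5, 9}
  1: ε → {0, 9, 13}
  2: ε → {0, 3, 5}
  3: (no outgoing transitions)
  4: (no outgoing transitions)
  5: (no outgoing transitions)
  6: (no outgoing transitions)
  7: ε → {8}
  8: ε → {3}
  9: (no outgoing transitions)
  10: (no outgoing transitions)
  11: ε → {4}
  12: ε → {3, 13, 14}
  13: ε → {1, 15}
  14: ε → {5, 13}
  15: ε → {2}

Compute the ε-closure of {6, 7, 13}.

Start with {6, 7, 13}.
From 7 via ε: add 8.
From 13 via ε: add 1, 15.
From 1 via ε: add 0, 9.
From 8 via ε: add 3.
From 15 via ε: add 2.
From 0 via ε: add 5.
No new states can be added; the closed set is {0, 1, 2, 3, 5, 6, 7, 8, 9, 13, 15}.

{0, 1, 2, 3, 5, 6, 7, 8, 9, 13, 15}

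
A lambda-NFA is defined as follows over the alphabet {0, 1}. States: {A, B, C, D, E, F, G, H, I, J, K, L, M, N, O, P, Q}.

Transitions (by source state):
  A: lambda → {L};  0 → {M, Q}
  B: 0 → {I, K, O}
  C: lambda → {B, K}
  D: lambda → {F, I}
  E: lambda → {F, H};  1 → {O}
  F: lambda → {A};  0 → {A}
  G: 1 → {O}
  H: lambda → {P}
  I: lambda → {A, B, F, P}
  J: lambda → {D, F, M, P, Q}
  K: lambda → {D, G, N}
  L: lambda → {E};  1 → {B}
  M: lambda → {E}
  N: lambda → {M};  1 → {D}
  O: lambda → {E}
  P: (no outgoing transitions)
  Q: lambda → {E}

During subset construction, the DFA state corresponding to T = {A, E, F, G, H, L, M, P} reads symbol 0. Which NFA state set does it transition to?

A on 0 → {M, Q}.
F on 0 → {A}.
No 0-transition from E, G, H, L, M, P.
Union after reading 0: {A, M, Q}.
Now take the lambda-closure:
From A via lambda: add L.
From M via lambda: add E.
From E via lambda: add F, H.
From H via lambda: add P.
No new states can be added; the closed set is {A, E, F, H, L, M, P, Q}.

{A, E, F, H, L, M, P, Q}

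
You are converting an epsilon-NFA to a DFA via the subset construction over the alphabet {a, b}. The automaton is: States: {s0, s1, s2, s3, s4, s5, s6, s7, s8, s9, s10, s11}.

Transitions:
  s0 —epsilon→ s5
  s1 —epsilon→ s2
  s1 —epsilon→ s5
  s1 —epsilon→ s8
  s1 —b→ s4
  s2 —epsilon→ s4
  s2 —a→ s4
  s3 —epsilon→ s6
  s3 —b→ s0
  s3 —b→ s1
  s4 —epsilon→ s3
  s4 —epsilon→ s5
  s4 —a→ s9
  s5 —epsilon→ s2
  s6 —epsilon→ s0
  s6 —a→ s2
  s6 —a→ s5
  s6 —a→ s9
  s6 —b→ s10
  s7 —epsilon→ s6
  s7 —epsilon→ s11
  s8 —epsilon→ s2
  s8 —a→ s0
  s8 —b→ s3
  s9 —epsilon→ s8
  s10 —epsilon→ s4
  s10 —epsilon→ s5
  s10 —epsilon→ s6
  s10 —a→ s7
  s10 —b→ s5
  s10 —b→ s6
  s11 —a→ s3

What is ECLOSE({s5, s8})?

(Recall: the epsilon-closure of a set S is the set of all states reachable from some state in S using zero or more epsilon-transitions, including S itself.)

Start with {s5, s8}.
From s5 via epsilon: add s2.
From s2 via epsilon: add s4.
From s4 via epsilon: add s3.
From s3 via epsilon: add s6.
From s6 via epsilon: add s0.
No new states can be added; the closed set is {s0, s2, s3, s4, s5, s6, s8}.

{s0, s2, s3, s4, s5, s6, s8}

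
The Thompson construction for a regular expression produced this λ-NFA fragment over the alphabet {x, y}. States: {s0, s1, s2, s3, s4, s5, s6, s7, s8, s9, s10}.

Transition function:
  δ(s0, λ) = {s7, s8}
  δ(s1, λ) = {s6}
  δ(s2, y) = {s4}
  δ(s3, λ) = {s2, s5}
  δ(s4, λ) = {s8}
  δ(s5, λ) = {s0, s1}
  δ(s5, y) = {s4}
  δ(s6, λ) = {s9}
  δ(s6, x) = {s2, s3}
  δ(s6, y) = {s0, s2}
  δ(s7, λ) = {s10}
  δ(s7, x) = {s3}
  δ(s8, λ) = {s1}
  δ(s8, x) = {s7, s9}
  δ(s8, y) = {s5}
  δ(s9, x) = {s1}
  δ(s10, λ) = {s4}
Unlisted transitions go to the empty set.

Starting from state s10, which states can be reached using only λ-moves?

{s1, s4, s6, s8, s9, s10}

Start with {s10}.
From s10 via λ: add s4.
From s4 via λ: add s8.
From s8 via λ: add s1.
From s1 via λ: add s6.
From s6 via λ: add s9.
No new states can be added; the closed set is {s1, s4, s6, s8, s9, s10}.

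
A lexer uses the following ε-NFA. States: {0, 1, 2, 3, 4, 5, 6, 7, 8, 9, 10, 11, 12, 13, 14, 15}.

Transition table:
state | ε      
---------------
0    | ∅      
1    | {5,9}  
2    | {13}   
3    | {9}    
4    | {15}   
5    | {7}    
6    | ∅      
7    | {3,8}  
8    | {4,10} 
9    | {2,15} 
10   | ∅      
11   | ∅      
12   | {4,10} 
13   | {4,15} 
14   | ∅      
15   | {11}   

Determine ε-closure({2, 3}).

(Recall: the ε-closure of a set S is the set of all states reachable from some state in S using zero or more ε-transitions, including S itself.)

Start with {2, 3}.
From 2 via ε: add 13.
From 3 via ε: add 9.
From 9 via ε: add 15.
From 13 via ε: add 4.
From 15 via ε: add 11.
No new states can be added; the closed set is {2, 3, 4, 9, 11, 13, 15}.

{2, 3, 4, 9, 11, 13, 15}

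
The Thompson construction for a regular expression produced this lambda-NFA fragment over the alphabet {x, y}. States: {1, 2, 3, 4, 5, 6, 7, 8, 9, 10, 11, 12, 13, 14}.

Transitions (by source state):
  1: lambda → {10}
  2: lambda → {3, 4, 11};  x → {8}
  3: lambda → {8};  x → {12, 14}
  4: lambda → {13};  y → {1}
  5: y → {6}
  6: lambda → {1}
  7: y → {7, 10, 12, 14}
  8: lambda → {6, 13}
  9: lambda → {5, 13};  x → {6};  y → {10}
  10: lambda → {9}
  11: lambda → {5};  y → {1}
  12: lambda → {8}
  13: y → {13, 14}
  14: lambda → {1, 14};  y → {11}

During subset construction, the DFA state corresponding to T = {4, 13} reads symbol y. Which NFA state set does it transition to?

4 on y → {1}.
13 on y → {13, 14}.
Union after reading y: {1, 13, 14}.
Now take the lambda-closure:
From 1 via lambda: add 10.
From 10 via lambda: add 9.
From 9 via lambda: add 5.
No new states can be added; the closed set is {1, 5, 9, 10, 13, 14}.

{1, 5, 9, 10, 13, 14}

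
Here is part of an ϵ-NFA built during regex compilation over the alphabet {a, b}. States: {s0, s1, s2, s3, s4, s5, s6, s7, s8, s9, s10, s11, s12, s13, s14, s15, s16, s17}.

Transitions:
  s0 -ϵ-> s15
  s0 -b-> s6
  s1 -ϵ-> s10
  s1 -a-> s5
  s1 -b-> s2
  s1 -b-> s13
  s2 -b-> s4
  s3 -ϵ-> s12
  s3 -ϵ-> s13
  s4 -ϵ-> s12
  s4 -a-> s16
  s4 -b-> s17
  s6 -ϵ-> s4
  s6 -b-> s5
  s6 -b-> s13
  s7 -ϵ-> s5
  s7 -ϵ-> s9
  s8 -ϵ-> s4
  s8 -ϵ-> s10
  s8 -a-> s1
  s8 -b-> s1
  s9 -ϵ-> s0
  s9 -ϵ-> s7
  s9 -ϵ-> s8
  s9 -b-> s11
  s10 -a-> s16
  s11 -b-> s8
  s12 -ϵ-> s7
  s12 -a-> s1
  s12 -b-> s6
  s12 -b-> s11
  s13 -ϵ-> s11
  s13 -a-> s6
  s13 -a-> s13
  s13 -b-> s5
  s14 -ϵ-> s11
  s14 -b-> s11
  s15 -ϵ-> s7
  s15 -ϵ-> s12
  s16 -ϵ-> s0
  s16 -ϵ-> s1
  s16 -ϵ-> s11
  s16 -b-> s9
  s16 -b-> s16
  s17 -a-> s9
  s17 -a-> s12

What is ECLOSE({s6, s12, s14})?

Start with {s6, s12, s14}.
From s6 via ϵ: add s4.
From s12 via ϵ: add s7.
From s14 via ϵ: add s11.
From s7 via ϵ: add s5, s9.
From s9 via ϵ: add s0, s8.
From s0 via ϵ: add s15.
From s8 via ϵ: add s10.
No new states can be added; the closed set is {s0, s4, s5, s6, s7, s8, s9, s10, s11, s12, s14, s15}.

{s0, s4, s5, s6, s7, s8, s9, s10, s11, s12, s14, s15}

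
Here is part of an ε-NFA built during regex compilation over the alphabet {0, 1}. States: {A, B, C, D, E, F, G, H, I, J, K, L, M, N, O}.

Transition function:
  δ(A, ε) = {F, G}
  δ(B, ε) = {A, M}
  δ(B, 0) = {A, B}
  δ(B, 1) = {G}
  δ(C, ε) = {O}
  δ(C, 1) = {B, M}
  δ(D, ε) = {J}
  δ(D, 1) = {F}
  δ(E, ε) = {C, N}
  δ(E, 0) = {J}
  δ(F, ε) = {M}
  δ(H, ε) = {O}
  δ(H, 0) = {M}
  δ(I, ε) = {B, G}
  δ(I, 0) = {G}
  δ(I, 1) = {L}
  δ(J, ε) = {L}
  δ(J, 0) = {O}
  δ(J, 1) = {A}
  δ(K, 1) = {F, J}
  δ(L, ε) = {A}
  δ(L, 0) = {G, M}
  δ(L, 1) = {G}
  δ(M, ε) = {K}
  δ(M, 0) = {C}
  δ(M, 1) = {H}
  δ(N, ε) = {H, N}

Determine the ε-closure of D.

Start with {D}.
From D via ε: add J.
From J via ε: add L.
From L via ε: add A.
From A via ε: add F, G.
From F via ε: add M.
From M via ε: add K.
No new states can be added; the closed set is {A, D, F, G, J, K, L, M}.

{A, D, F, G, J, K, L, M}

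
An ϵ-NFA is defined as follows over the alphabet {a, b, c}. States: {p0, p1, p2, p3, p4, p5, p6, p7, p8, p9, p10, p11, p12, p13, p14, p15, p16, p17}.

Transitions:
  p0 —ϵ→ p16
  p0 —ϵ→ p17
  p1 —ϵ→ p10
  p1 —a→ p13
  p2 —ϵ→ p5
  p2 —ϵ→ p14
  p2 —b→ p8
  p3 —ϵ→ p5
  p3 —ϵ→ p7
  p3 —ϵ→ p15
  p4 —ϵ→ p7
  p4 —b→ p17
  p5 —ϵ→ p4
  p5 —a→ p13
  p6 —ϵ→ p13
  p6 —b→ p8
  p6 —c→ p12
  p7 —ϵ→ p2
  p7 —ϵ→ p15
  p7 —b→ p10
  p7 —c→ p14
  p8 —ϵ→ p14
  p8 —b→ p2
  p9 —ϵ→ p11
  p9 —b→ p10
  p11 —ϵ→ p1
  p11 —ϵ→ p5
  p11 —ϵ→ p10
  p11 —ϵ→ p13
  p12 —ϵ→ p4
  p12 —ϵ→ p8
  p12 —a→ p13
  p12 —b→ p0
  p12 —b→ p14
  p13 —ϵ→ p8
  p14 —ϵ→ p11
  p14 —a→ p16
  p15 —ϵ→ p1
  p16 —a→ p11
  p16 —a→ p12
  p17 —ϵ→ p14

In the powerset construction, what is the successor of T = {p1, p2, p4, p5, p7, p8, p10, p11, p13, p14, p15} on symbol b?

{p1, p2, p4, p5, p7, p8, p10, p11, p13, p14, p15, p17}

p2 on b → {p8}.
p4 on b → {p17}.
p7 on b → {p10}.
p8 on b → {p2}.
No b-transition from p1, p5, p10, p11, p13, p14, p15.
Union after reading b: {p2, p8, p10, p17}.
Now take the ϵ-closure:
From p2 via ϵ: add p5, p14.
From p5 via ϵ: add p4.
From p14 via ϵ: add p11.
From p4 via ϵ: add p7.
From p11 via ϵ: add p1, p13.
From p7 via ϵ: add p15.
No new states can be added; the closed set is {p1, p2, p4, p5, p7, p8, p10, p11, p13, p14, p15, p17}.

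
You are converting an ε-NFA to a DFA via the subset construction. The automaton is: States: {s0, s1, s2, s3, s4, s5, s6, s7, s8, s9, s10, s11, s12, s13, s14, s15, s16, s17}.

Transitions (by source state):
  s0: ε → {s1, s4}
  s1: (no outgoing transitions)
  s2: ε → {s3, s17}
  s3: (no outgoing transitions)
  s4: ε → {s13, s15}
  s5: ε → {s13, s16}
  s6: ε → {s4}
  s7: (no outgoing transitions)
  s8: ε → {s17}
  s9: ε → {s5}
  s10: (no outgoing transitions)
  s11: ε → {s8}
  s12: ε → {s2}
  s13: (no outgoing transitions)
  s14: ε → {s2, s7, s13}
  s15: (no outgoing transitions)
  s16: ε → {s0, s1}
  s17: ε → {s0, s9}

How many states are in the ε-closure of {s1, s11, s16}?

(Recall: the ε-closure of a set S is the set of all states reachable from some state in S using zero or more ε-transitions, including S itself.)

Start with {s1, s11, s16}.
From s11 via ε: add s8.
From s16 via ε: add s0.
From s0 via ε: add s4.
From s8 via ε: add s17.
From s4 via ε: add s13, s15.
From s17 via ε: add s9.
From s9 via ε: add s5.
ε-closure = {s0, s1, s4, s5, s8, s9, s11, s13, s15, s16, s17}, which has 11 states.

11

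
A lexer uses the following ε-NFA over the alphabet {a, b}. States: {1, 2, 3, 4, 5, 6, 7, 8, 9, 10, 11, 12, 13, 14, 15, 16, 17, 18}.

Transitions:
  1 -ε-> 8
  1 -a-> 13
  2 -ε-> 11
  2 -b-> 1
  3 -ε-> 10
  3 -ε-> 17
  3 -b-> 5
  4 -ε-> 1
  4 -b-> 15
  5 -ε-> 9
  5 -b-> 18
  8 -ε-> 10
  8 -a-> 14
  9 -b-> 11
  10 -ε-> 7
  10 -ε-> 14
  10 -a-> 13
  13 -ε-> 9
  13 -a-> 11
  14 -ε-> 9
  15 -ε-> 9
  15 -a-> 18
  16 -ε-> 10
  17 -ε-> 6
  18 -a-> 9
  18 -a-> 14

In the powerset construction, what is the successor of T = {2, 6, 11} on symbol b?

2 on b → {1}.
No b-transition from 6, 11.
Union after reading b: {1}.
Now take the ε-closure:
From 1 via ε: add 8.
From 8 via ε: add 10.
From 10 via ε: add 7, 14.
From 14 via ε: add 9.
No new states can be added; the closed set is {1, 7, 8, 9, 10, 14}.

{1, 7, 8, 9, 10, 14}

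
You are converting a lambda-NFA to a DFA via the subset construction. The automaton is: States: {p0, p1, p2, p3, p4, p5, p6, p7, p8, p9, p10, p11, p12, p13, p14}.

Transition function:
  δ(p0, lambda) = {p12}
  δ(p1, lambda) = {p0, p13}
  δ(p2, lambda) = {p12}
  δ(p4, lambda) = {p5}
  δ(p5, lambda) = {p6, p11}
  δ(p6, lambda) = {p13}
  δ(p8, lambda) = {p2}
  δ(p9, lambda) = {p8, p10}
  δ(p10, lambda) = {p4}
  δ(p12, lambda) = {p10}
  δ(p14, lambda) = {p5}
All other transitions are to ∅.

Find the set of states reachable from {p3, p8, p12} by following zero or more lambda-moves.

Start with {p3, p8, p12}.
From p8 via lambda: add p2.
From p12 via lambda: add p10.
From p10 via lambda: add p4.
From p4 via lambda: add p5.
From p5 via lambda: add p6, p11.
From p6 via lambda: add p13.
No new states can be added; the closed set is {p2, p3, p4, p5, p6, p8, p10, p11, p12, p13}.

{p2, p3, p4, p5, p6, p8, p10, p11, p12, p13}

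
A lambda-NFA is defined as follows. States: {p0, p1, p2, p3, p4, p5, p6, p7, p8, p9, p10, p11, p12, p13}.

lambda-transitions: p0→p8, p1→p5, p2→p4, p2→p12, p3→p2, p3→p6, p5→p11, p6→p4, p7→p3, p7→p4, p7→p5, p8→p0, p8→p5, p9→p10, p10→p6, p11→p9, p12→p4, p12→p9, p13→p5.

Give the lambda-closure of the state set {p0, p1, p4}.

{p0, p1, p4, p5, p6, p8, p9, p10, p11}

Start with {p0, p1, p4}.
From p0 via lambda: add p8.
From p1 via lambda: add p5.
From p5 via lambda: add p11.
From p11 via lambda: add p9.
From p9 via lambda: add p10.
From p10 via lambda: add p6.
No new states can be added; the closed set is {p0, p1, p4, p5, p6, p8, p9, p10, p11}.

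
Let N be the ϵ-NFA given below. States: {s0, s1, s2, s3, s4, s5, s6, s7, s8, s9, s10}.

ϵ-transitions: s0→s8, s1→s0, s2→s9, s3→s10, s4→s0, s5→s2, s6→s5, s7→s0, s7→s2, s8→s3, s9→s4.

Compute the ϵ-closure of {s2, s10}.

Start with {s2, s10}.
From s2 via ϵ: add s9.
From s9 via ϵ: add s4.
From s4 via ϵ: add s0.
From s0 via ϵ: add s8.
From s8 via ϵ: add s3.
No new states can be added; the closed set is {s0, s2, s3, s4, s8, s9, s10}.

{s0, s2, s3, s4, s8, s9, s10}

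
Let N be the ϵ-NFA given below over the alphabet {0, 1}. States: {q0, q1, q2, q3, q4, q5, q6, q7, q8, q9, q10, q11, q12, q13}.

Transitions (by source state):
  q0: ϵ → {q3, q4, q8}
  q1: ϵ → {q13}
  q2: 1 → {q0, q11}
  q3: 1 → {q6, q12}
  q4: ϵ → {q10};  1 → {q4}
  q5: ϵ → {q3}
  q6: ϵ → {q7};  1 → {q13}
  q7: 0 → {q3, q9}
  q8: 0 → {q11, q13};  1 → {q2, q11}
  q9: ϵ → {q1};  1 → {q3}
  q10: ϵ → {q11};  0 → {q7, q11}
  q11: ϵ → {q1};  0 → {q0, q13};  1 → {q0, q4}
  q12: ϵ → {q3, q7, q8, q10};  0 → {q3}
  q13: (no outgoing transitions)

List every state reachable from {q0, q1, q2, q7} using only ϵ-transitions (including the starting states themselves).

Start with {q0, q1, q2, q7}.
From q0 via ϵ: add q3, q4, q8.
From q1 via ϵ: add q13.
From q4 via ϵ: add q10.
From q10 via ϵ: add q11.
No new states can be added; the closed set is {q0, q1, q2, q3, q4, q7, q8, q10, q11, q13}.

{q0, q1, q2, q3, q4, q7, q8, q10, q11, q13}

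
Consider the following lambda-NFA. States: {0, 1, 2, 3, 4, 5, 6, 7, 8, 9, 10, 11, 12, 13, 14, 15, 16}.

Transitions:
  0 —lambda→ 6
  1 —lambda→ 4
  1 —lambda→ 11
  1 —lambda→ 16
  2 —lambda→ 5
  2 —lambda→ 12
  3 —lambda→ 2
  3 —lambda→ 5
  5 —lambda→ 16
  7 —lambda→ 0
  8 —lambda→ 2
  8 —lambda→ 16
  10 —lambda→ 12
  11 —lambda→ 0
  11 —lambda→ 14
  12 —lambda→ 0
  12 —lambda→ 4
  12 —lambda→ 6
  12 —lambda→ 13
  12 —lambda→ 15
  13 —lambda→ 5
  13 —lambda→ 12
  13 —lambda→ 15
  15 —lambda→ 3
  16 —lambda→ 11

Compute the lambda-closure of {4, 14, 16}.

Start with {4, 14, 16}.
From 16 via lambda: add 11.
From 11 via lambda: add 0.
From 0 via lambda: add 6.
No new states can be added; the closed set is {0, 4, 6, 11, 14, 16}.

{0, 4, 6, 11, 14, 16}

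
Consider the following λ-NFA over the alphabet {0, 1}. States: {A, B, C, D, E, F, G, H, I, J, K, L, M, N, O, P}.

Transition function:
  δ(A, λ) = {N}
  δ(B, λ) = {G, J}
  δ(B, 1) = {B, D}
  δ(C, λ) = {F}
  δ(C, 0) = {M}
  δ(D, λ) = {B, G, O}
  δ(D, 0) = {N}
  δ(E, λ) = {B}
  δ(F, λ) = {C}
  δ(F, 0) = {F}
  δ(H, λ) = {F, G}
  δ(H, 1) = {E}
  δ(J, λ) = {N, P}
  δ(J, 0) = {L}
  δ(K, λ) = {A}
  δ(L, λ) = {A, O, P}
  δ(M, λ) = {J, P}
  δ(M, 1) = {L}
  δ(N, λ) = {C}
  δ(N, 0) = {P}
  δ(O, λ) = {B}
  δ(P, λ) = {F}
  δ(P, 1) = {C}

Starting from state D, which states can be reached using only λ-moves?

{B, C, D, F, G, J, N, O, P}

Start with {D}.
From D via λ: add B, G, O.
From B via λ: add J.
From J via λ: add N, P.
From N via λ: add C.
From P via λ: add F.
No new states can be added; the closed set is {B, C, D, F, G, J, N, O, P}.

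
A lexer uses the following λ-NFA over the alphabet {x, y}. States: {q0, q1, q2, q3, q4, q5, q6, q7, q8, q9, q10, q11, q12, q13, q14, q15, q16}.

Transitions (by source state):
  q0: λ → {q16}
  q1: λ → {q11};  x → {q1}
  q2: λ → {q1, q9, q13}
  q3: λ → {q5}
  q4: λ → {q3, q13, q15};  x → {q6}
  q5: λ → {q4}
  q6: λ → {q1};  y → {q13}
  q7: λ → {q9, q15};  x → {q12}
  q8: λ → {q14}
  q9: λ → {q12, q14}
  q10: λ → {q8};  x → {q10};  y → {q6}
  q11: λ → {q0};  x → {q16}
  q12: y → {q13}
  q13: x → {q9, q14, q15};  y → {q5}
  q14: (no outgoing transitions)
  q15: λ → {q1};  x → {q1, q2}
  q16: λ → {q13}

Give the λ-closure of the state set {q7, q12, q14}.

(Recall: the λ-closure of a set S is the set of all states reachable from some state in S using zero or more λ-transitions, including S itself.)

{q0, q1, q7, q9, q11, q12, q13, q14, q15, q16}

Start with {q7, q12, q14}.
From q7 via λ: add q9, q15.
From q15 via λ: add q1.
From q1 via λ: add q11.
From q11 via λ: add q0.
From q0 via λ: add q16.
From q16 via λ: add q13.
No new states can be added; the closed set is {q0, q1, q7, q9, q11, q12, q13, q14, q15, q16}.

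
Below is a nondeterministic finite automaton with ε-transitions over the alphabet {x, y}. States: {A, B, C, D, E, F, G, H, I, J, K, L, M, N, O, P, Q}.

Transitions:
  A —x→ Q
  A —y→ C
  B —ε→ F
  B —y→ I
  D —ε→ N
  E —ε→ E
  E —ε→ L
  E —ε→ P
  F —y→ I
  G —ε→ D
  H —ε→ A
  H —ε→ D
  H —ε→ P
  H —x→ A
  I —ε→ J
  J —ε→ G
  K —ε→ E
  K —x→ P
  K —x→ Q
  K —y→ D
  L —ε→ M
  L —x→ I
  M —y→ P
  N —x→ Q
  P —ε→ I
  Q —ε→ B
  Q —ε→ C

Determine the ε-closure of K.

Start with {K}.
From K via ε: add E.
From E via ε: add L, P.
From L via ε: add M.
From P via ε: add I.
From I via ε: add J.
From J via ε: add G.
From G via ε: add D.
From D via ε: add N.
No new states can be added; the closed set is {D, E, G, I, J, K, L, M, N, P}.

{D, E, G, I, J, K, L, M, N, P}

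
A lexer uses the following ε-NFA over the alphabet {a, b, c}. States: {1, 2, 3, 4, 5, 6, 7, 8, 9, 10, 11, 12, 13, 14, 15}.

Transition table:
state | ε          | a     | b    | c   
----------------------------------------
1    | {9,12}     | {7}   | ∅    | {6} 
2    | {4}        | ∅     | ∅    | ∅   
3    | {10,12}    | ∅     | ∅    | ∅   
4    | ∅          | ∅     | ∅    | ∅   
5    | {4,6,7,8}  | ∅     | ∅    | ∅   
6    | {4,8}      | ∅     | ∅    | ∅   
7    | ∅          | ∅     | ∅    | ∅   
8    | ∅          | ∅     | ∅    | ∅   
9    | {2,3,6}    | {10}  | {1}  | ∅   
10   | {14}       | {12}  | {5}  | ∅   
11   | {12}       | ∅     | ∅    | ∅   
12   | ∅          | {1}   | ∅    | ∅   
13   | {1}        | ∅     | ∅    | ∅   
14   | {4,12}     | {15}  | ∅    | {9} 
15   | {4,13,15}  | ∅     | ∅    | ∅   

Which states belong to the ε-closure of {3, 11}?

{3, 4, 10, 11, 12, 14}

Start with {3, 11}.
From 3 via ε: add 10, 12.
From 10 via ε: add 14.
From 14 via ε: add 4.
No new states can be added; the closed set is {3, 4, 10, 11, 12, 14}.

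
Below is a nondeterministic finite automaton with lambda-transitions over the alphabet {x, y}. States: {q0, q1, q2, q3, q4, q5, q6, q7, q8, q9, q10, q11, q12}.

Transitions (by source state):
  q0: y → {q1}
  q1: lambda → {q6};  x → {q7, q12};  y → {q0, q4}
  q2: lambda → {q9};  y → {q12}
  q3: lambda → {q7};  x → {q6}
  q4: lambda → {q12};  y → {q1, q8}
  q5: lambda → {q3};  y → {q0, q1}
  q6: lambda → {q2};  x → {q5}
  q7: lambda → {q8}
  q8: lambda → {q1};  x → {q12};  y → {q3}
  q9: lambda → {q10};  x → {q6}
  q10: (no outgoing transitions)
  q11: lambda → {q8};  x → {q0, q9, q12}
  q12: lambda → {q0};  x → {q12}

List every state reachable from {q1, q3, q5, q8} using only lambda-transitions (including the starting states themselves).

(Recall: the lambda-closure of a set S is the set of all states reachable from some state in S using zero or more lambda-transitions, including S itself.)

{q1, q2, q3, q5, q6, q7, q8, q9, q10}

Start with {q1, q3, q5, q8}.
From q1 via lambda: add q6.
From q3 via lambda: add q7.
From q6 via lambda: add q2.
From q2 via lambda: add q9.
From q9 via lambda: add q10.
No new states can be added; the closed set is {q1, q2, q3, q5, q6, q7, q8, q9, q10}.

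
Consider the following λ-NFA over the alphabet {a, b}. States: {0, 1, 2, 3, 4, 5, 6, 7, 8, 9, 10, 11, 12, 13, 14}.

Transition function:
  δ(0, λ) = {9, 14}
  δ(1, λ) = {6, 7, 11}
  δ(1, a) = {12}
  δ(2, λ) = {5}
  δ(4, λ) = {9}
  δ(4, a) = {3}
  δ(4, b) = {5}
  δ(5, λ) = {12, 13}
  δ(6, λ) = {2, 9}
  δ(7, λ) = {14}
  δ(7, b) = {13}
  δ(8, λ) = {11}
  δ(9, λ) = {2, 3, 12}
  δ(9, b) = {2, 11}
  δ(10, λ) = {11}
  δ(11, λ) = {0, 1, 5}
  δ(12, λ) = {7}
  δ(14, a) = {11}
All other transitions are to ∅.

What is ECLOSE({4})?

{2, 3, 4, 5, 7, 9, 12, 13, 14}

Start with {4}.
From 4 via λ: add 9.
From 9 via λ: add 2, 3, 12.
From 2 via λ: add 5.
From 12 via λ: add 7.
From 5 via λ: add 13.
From 7 via λ: add 14.
No new states can be added; the closed set is {2, 3, 4, 5, 7, 9, 12, 13, 14}.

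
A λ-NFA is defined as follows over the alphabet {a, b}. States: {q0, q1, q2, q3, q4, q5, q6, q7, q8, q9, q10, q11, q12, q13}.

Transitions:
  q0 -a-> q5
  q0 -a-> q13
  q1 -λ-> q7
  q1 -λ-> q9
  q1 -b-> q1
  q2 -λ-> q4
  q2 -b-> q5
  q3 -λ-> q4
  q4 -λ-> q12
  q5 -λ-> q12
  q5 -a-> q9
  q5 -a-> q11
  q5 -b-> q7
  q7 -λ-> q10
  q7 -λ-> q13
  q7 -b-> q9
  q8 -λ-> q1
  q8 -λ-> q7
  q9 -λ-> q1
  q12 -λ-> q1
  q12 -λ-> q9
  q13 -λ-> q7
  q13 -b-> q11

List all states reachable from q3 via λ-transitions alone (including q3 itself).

{q1, q3, q4, q7, q9, q10, q12, q13}

Start with {q3}.
From q3 via λ: add q4.
From q4 via λ: add q12.
From q12 via λ: add q1, q9.
From q1 via λ: add q7.
From q7 via λ: add q10, q13.
No new states can be added; the closed set is {q1, q3, q4, q7, q9, q10, q12, q13}.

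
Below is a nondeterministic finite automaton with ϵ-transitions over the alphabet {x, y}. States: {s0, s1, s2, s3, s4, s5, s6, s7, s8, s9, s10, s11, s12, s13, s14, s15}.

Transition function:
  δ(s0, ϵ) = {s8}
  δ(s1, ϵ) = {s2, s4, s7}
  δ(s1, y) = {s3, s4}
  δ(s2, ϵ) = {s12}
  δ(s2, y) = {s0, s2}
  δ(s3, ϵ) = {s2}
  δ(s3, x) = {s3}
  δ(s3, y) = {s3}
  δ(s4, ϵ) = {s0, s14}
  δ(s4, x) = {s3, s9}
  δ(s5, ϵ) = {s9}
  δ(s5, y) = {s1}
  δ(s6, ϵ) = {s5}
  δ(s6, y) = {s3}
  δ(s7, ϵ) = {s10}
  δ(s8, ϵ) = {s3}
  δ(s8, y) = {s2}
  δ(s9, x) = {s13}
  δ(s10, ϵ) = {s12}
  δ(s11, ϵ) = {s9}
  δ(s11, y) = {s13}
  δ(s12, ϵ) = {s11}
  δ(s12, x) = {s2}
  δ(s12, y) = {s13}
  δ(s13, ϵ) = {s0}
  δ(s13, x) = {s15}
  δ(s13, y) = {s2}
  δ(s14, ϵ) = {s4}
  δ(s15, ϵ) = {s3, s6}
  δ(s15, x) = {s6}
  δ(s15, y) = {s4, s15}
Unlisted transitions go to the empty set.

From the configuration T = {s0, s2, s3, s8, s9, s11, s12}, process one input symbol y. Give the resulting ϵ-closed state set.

{s0, s2, s3, s8, s9, s11, s12, s13}

s2 on y → {s0, s2}.
s3 on y → {s3}.
s8 on y → {s2}.
s11 on y → {s13}.
s12 on y → {s13}.
No y-transition from s0, s9.
Union after reading y: {s0, s2, s3, s13}.
Now take the ϵ-closure:
From s0 via ϵ: add s8.
From s2 via ϵ: add s12.
From s12 via ϵ: add s11.
From s11 via ϵ: add s9.
No new states can be added; the closed set is {s0, s2, s3, s8, s9, s11, s12, s13}.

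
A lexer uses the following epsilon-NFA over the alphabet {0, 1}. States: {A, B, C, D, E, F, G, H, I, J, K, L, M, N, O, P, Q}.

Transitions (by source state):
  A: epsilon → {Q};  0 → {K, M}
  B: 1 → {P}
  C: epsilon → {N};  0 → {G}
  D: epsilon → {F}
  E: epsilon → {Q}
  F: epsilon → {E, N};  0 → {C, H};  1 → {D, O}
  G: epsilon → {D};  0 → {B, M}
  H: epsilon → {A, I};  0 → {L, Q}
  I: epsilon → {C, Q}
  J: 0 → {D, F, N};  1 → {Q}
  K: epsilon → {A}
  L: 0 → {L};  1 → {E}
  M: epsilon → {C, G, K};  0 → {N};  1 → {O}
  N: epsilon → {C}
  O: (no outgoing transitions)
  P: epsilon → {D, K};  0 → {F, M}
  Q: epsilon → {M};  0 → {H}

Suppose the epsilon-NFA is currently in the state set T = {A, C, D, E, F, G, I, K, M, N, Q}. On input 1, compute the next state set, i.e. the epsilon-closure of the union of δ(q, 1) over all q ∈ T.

{A, C, D, E, F, G, K, M, N, O, Q}

F on 1 → {D, O}.
M on 1 → {O}.
No 1-transition from A, C, D, E, G, I, K, N, Q.
Union after reading 1: {D, O}.
Now take the epsilon-closure:
From D via epsilon: add F.
From F via epsilon: add E, N.
From E via epsilon: add Q.
From N via epsilon: add C.
From Q via epsilon: add M.
From M via epsilon: add G, K.
From K via epsilon: add A.
No new states can be added; the closed set is {A, C, D, E, F, G, K, M, N, O, Q}.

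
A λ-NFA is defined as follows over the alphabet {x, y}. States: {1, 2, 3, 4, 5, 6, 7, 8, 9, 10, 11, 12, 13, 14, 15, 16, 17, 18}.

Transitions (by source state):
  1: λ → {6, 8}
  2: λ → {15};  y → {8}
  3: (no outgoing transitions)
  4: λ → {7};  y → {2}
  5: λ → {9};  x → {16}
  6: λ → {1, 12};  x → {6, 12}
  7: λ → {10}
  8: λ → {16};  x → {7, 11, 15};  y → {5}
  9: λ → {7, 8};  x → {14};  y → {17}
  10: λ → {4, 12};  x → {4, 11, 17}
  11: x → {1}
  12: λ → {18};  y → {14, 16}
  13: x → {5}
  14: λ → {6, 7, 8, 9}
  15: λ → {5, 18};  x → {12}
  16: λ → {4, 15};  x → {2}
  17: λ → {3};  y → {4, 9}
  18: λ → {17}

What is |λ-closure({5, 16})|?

Start with {5, 16}.
From 5 via λ: add 9.
From 16 via λ: add 4, 15.
From 4 via λ: add 7.
From 9 via λ: add 8.
From 15 via λ: add 18.
From 7 via λ: add 10.
From 18 via λ: add 17.
From 10 via λ: add 12.
From 17 via λ: add 3.
λ-closure = {3, 4, 5, 7, 8, 9, 10, 12, 15, 16, 17, 18}, which has 12 states.

12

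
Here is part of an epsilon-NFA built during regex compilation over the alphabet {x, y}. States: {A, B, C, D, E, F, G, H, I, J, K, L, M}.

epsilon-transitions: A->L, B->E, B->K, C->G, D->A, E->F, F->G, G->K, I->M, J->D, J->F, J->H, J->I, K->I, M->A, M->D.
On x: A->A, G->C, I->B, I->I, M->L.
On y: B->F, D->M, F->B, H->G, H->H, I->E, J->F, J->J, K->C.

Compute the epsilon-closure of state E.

Start with {E}.
From E via epsilon: add F.
From F via epsilon: add G.
From G via epsilon: add K.
From K via epsilon: add I.
From I via epsilon: add M.
From M via epsilon: add A, D.
From A via epsilon: add L.
No new states can be added; the closed set is {A, D, E, F, G, I, K, L, M}.

{A, D, E, F, G, I, K, L, M}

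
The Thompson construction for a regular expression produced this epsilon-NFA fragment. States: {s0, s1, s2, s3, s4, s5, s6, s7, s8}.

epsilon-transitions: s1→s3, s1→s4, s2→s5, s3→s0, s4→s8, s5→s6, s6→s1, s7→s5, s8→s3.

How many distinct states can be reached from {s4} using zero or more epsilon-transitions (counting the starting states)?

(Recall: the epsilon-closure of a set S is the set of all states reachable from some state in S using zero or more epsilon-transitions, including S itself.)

4

Start with {s4}.
From s4 via epsilon: add s8.
From s8 via epsilon: add s3.
From s3 via epsilon: add s0.
epsilon-closure = {s0, s3, s4, s8}, which has 4 states.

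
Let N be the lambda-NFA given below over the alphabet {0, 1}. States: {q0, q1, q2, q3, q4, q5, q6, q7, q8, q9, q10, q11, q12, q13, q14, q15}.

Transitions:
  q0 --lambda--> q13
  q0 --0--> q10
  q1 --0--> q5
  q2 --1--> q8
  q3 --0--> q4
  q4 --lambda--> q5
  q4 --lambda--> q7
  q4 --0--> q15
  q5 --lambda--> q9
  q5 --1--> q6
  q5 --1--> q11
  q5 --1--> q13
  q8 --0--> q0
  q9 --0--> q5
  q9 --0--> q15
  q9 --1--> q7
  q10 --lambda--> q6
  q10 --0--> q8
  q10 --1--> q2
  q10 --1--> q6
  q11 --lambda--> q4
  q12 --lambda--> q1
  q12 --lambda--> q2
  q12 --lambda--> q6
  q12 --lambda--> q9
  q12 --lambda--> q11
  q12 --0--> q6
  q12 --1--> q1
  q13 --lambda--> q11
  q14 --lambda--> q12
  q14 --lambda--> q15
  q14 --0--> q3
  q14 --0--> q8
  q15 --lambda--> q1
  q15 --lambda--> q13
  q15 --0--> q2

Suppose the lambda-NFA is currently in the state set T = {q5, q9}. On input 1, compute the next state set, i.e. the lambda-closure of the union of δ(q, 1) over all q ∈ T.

{q4, q5, q6, q7, q9, q11, q13}

q5 on 1 → {q6, q11, q13}.
q9 on 1 → {q7}.
Union after reading 1: {q6, q7, q11, q13}.
Now take the lambda-closure:
From q11 via lambda: add q4.
From q4 via lambda: add q5.
From q5 via lambda: add q9.
No new states can be added; the closed set is {q4, q5, q6, q7, q9, q11, q13}.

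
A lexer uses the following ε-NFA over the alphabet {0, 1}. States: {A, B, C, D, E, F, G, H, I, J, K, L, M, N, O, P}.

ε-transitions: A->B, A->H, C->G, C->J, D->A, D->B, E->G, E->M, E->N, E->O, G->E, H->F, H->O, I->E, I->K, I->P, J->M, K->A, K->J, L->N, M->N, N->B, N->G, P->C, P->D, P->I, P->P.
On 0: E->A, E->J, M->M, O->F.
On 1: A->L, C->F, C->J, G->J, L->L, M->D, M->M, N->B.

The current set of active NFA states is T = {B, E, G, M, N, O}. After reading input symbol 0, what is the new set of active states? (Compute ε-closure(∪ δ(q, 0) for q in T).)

{A, B, E, F, G, H, J, M, N, O}

E on 0 → {A, J}.
M on 0 → {M}.
O on 0 → {F}.
No 0-transition from B, G, N.
Union after reading 0: {A, F, J, M}.
Now take the ε-closure:
From A via ε: add B, H.
From M via ε: add N.
From H via ε: add O.
From N via ε: add G.
From G via ε: add E.
No new states can be added; the closed set is {A, B, E, F, G, H, J, M, N, O}.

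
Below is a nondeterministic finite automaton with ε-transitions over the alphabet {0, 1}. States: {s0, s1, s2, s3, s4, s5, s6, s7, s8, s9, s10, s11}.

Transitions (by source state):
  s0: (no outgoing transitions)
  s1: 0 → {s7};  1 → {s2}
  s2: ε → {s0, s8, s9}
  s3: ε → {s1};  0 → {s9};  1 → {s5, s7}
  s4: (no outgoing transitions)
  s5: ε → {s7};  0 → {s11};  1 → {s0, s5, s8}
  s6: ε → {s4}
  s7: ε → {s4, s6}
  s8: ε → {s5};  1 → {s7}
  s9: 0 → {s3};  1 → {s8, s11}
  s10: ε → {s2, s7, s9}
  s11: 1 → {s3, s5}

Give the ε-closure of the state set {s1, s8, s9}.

{s1, s4, s5, s6, s7, s8, s9}

Start with {s1, s8, s9}.
From s8 via ε: add s5.
From s5 via ε: add s7.
From s7 via ε: add s4, s6.
No new states can be added; the closed set is {s1, s4, s5, s6, s7, s8, s9}.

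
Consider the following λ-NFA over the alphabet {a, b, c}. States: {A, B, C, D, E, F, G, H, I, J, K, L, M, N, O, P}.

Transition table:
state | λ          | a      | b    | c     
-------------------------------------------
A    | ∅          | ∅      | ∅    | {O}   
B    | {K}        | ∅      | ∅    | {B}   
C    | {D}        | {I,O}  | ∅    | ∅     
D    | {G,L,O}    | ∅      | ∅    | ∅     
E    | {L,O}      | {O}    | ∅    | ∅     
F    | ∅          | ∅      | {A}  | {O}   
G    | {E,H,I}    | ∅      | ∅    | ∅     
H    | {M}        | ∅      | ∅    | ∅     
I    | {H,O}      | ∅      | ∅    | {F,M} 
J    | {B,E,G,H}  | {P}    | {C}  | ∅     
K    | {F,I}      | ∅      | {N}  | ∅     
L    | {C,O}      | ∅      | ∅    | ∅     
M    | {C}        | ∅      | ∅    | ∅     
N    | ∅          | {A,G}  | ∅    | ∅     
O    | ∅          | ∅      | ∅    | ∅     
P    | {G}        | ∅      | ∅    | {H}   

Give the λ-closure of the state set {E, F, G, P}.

{C, D, E, F, G, H, I, L, M, O, P}

Start with {E, F, G, P}.
From E via λ: add L, O.
From G via λ: add H, I.
From H via λ: add M.
From L via λ: add C.
From C via λ: add D.
No new states can be added; the closed set is {C, D, E, F, G, H, I, L, M, O, P}.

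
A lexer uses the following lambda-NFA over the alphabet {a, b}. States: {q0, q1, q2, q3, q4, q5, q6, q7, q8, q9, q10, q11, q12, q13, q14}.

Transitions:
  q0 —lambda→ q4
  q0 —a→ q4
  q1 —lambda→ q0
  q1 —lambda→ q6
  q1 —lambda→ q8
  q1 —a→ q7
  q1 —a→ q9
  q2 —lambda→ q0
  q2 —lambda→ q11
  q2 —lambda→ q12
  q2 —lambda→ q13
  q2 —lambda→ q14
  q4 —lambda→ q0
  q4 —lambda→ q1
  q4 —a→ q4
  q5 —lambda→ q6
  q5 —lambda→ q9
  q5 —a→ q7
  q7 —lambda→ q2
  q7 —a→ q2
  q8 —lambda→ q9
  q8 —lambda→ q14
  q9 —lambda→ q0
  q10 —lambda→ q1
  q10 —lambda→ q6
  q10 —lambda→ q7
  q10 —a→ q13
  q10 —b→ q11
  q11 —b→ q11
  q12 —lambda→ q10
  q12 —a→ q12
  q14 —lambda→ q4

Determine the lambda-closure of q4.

Start with {q4}.
From q4 via lambda: add q0, q1.
From q1 via lambda: add q6, q8.
From q8 via lambda: add q9, q14.
No new states can be added; the closed set is {q0, q1, q4, q6, q8, q9, q14}.

{q0, q1, q4, q6, q8, q9, q14}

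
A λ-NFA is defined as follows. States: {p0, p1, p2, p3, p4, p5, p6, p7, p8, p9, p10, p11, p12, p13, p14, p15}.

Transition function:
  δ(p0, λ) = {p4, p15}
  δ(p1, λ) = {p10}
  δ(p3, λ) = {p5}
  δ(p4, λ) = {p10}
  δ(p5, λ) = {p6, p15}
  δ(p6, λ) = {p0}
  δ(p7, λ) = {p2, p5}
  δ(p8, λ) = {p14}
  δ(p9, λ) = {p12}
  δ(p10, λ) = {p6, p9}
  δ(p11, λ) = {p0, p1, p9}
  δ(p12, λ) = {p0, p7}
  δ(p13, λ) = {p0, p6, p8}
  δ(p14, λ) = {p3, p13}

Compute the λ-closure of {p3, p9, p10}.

{p0, p2, p3, p4, p5, p6, p7, p9, p10, p12, p15}

Start with {p3, p9, p10}.
From p3 via λ: add p5.
From p9 via λ: add p12.
From p10 via λ: add p6.
From p5 via λ: add p15.
From p6 via λ: add p0.
From p12 via λ: add p7.
From p0 via λ: add p4.
From p7 via λ: add p2.
No new states can be added; the closed set is {p0, p2, p3, p4, p5, p6, p7, p9, p10, p12, p15}.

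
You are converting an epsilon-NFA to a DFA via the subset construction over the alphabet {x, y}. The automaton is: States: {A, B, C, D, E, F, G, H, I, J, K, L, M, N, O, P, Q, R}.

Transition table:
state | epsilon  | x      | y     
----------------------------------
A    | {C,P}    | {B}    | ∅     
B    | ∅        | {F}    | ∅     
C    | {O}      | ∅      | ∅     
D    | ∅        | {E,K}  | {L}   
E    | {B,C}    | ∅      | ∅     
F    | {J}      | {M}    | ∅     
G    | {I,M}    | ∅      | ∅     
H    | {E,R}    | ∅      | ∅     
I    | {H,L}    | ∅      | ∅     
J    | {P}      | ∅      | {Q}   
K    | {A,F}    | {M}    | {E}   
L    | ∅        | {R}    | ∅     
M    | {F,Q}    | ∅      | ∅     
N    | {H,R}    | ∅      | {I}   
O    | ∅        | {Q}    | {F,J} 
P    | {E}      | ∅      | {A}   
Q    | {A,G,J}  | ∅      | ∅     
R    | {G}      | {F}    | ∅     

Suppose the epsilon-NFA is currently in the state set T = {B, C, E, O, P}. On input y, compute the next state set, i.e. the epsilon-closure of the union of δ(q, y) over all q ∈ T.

{A, B, C, E, F, J, O, P}

O on y → {F, J}.
P on y → {A}.
No y-transition from B, C, E.
Union after reading y: {A, F, J}.
Now take the epsilon-closure:
From A via epsilon: add C, P.
From C via epsilon: add O.
From P via epsilon: add E.
From E via epsilon: add B.
No new states can be added; the closed set is {A, B, C, E, F, J, O, P}.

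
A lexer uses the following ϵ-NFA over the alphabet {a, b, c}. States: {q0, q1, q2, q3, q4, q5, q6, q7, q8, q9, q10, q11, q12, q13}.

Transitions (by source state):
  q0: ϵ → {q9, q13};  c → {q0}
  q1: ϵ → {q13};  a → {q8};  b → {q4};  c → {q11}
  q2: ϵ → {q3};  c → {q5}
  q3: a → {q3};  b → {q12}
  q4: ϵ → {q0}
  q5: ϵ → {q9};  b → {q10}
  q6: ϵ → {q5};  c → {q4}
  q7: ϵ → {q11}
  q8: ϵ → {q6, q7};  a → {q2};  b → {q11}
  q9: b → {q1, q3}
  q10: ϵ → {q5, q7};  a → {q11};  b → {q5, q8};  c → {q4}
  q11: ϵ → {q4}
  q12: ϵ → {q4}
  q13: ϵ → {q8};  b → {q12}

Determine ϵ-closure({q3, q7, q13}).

Start with {q3, q7, q13}.
From q7 via ϵ: add q11.
From q13 via ϵ: add q8.
From q8 via ϵ: add q6.
From q11 via ϵ: add q4.
From q4 via ϵ: add q0.
From q6 via ϵ: add q5.
From q0 via ϵ: add q9.
No new states can be added; the closed set is {q0, q3, q4, q5, q6, q7, q8, q9, q11, q13}.

{q0, q3, q4, q5, q6, q7, q8, q9, q11, q13}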